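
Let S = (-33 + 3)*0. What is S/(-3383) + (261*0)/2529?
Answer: 0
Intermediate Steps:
S = 0 (S = -30*0 = 0)
S/(-3383) + (261*0)/2529 = 0/(-3383) + (261*0)/2529 = 0*(-1/3383) + 0*(1/2529) = 0 + 0 = 0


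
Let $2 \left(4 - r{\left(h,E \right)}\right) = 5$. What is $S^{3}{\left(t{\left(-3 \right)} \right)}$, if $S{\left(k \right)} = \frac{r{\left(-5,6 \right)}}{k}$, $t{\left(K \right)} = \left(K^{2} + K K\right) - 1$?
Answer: $\frac{27}{39304} \approx 0.00068695$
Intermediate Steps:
$r{\left(h,E \right)} = \frac{3}{2}$ ($r{\left(h,E \right)} = 4 - \frac{5}{2} = \frac{3}{2}$)
$t{\left(K \right)} = -1 + 2 K^{2}$ ($t{\left(K \right)} = \left(K^{2} + K^{2}\right) - 1 = 2 K^{2} - 1 = -1 + 2 K^{2}$)
$S{\left(k \right)} = \frac{3}{2 k}$
$S^{3}{\left(t{\left(-3 \right)} \right)} = \left(\frac{3}{2 \left(-1 + 2 \left(-3\right)^{2}\right)}\right)^{3} = \left(\frac{3}{2 \left(-1 + 2 \cdot 9\right)}\right)^{3} = \left(\frac{3}{2 \left(-1 + 18\right)}\right)^{3} = \left(\frac{3}{2 \cdot 17}\right)^{3} = \left(\frac{3}{2} \cdot \frac{1}{17}\right)^{3} = \left(\frac{3}{34}\right)^{3} = \frac{27}{39304}$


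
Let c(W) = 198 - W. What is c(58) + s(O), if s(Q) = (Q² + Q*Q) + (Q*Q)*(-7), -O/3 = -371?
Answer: -6193705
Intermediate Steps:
O = 1113 (O = -3*(-371) = 1113)
s(Q) = -5*Q² (s(Q) = (Q² + Q²) + Q²*(-7) = 2*Q² - 7*Q² = -5*Q²)
c(58) + s(O) = (198 - 1*58) - 5*1113² = (198 - 58) - 5*1238769 = 140 - 6193845 = -6193705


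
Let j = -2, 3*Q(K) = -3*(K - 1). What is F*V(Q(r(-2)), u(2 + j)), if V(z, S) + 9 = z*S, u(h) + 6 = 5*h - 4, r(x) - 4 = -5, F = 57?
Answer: -1653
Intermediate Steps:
r(x) = -1 (r(x) = 4 - 5 = -1)
Q(K) = 1 - K (Q(K) = (-3*(K - 1))/3 = (-3*(-1 + K))/3 = (3 - 3*K)/3 = 1 - K)
u(h) = -10 + 5*h (u(h) = -6 + (5*h - 4) = -6 + (-4 + 5*h) = -10 + 5*h)
V(z, S) = -9 + S*z (V(z, S) = -9 + z*S = -9 + S*z)
F*V(Q(r(-2)), u(2 + j)) = 57*(-9 + (-10 + 5*(2 - 2))*(1 - 1*(-1))) = 57*(-9 + (-10 + 5*0)*(1 + 1)) = 57*(-9 + (-10 + 0)*2) = 57*(-9 - 10*2) = 57*(-9 - 20) = 57*(-29) = -1653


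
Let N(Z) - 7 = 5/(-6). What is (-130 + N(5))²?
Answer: 552049/36 ≈ 15335.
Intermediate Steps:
N(Z) = 37/6 (N(Z) = 7 + 5/(-6) = 7 + 5*(-⅙) = 7 - ⅚ = 37/6)
(-130 + N(5))² = (-130 + 37/6)² = (-743/6)² = 552049/36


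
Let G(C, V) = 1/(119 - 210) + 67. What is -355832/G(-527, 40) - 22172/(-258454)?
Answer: -523049336171/98470974 ≈ -5311.7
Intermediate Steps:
G(C, V) = 6096/91 (G(C, V) = 1/(-91) + 67 = -1/91 + 67 = 6096/91)
-355832/G(-527, 40) - 22172/(-258454) = -355832/6096/91 - 22172/(-258454) = -355832*91/6096 - 22172*(-1/258454) = -4047589/762 + 11086/129227 = -523049336171/98470974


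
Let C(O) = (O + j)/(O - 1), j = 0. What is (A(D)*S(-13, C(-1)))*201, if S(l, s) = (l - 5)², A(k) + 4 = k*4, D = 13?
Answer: 3125952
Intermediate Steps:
A(k) = -4 + 4*k (A(k) = -4 + k*4 = -4 + 4*k)
C(O) = O/(-1 + O) (C(O) = (O + 0)/(O - 1) = O/(-1 + O))
S(l, s) = (-5 + l)²
(A(D)*S(-13, C(-1)))*201 = ((-4 + 4*13)*(-5 - 13)²)*201 = ((-4 + 52)*(-18)²)*201 = (48*324)*201 = 15552*201 = 3125952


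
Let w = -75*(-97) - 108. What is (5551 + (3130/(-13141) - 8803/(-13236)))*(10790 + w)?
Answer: 17338981430184383/173934276 ≈ 9.9687e+7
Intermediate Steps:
w = 7167 (w = 7275 - 108 = 7167)
(5551 + (3130/(-13141) - 8803/(-13236)))*(10790 + w) = (5551 + (3130/(-13141) - 8803/(-13236)))*(10790 + 7167) = (5551 + (3130*(-1/13141) - 8803*(-1/13236)))*17957 = (5551 + (-3130/13141 + 8803/13236))*17957 = (5551 + 74251543/173934276)*17957 = (965583417619/173934276)*17957 = 17338981430184383/173934276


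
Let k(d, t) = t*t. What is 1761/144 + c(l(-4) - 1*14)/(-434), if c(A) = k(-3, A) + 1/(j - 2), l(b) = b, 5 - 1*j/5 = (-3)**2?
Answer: 1315645/114576 ≈ 11.483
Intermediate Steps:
j = -20 (j = 25 - 5*(-3)**2 = 25 - 5*9 = 25 - 45 = -20)
k(d, t) = t**2
c(A) = -1/22 + A**2 (c(A) = A**2 + 1/(-20 - 2) = A**2 + 1/(-22) = A**2 - 1/22 = -1/22 + A**2)
1761/144 + c(l(-4) - 1*14)/(-434) = 1761/144 + (-1/22 + (-4 - 1*14)**2)/(-434) = 1761*(1/144) + (-1/22 + (-4 - 14)**2)*(-1/434) = 587/48 + (-1/22 + (-18)**2)*(-1/434) = 587/48 + (-1/22 + 324)*(-1/434) = 587/48 + (7127/22)*(-1/434) = 587/48 - 7127/9548 = 1315645/114576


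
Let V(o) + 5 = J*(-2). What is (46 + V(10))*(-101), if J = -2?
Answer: -4545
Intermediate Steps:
V(o) = -1 (V(o) = -5 - 2*(-2) = -5 + 4 = -1)
(46 + V(10))*(-101) = (46 - 1)*(-101) = 45*(-101) = -4545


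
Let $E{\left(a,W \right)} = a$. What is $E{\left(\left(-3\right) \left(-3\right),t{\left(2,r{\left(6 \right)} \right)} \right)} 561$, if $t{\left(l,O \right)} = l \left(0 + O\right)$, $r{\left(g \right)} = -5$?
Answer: $5049$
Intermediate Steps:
$t{\left(l,O \right)} = O l$ ($t{\left(l,O \right)} = l O = O l$)
$E{\left(\left(-3\right) \left(-3\right),t{\left(2,r{\left(6 \right)} \right)} \right)} 561 = \left(-3\right) \left(-3\right) 561 = 9 \cdot 561 = 5049$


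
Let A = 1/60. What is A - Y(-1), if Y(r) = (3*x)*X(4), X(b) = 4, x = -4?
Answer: 2881/60 ≈ 48.017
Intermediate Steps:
Y(r) = -48 (Y(r) = (3*(-4))*4 = -12*4 = -48)
A = 1/60 ≈ 0.016667
A - Y(-1) = 1/60 - 1*(-48) = 1/60 + 48 = 2881/60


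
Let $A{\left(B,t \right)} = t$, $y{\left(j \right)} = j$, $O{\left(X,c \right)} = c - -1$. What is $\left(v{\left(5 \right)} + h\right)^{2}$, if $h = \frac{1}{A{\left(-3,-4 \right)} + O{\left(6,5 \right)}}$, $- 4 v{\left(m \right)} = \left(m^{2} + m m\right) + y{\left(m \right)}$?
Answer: $\frac{2809}{16} \approx 175.56$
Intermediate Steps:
$O{\left(X,c \right)} = 1 + c$ ($O{\left(X,c \right)} = c + 1 = 1 + c$)
$v{\left(m \right)} = - \frac{m^{2}}{2} - \frac{m}{4}$ ($v{\left(m \right)} = - \frac{\left(m^{2} + m m\right) + m}{4} = - \frac{\left(m^{2} + m^{2}\right) + m}{4} = - \frac{2 m^{2} + m}{4} = - \frac{m + 2 m^{2}}{4} = - \frac{m^{2}}{2} - \frac{m}{4}$)
$h = \frac{1}{2}$ ($h = \frac{1}{-4 + \left(1 + 5\right)} = \frac{1}{-4 + 6} = \frac{1}{2} \approx 0.5$)
$\left(v{\left(5 \right)} + h\right)^{2} = \left(\frac{1}{4} \cdot 5 \left(-1 - 10\right) + \frac{1}{2}\right)^{2} = \left(\frac{1}{4} \cdot 5 \left(-11\right) + \frac{1}{2}\right)^{2} = \left(- \frac{55}{4} + \frac{1}{2}\right)^{2} = \left(- \frac{53}{4}\right)^{2} = \frac{2809}{16}$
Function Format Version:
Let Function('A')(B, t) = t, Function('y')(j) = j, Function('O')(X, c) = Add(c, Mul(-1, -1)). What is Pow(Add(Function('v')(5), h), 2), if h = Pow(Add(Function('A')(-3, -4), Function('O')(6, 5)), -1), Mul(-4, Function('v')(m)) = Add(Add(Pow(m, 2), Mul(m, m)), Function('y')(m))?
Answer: Rational(2809, 16) ≈ 175.56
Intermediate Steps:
Function('O')(X, c) = Add(1, c) (Function('O')(X, c) = Add(c, 1) = Add(1, c))
Function('v')(m) = Add(Mul(Rational(-1, 2), Pow(m, 2)), Mul(Rational(-1, 4), m)) (Function('v')(m) = Mul(Rational(-1, 4), Add(Add(Pow(m, 2), Mul(m, m)), m)) = Mul(Rational(-1, 4), Add(Add(Pow(m, 2), Pow(m, 2)), m)) = Mul(Rational(-1, 4), Add(Mul(2, Pow(m, 2)), m)) = Mul(Rational(-1, 4), Add(m, Mul(2, Pow(m, 2)))) = Add(Mul(Rational(-1, 2), Pow(m, 2)), Mul(Rational(-1, 4), m)))
h = Rational(1, 2) (h = Pow(Add(-4, Add(1, 5)), -1) = Pow(Add(-4, 6), -1) = Pow(2, -1) = Rational(1, 2) ≈ 0.50000)
Pow(Add(Function('v')(5), h), 2) = Pow(Add(Mul(Rational(1, 4), 5, Add(-1, Mul(-2, 5))), Rational(1, 2)), 2) = Pow(Add(Mul(Rational(1, 4), 5, Add(-1, -10)), Rational(1, 2)), 2) = Pow(Add(Mul(Rational(1, 4), 5, -11), Rational(1, 2)), 2) = Pow(Add(Rational(-55, 4), Rational(1, 2)), 2) = Pow(Rational(-53, 4), 2) = Rational(2809, 16)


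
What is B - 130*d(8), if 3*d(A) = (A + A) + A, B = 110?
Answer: -930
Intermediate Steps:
d(A) = A (d(A) = ((A + A) + A)/3 = (2*A + A)/3 = (3*A)/3 = A)
B - 130*d(8) = 110 - 130*8 = 110 - 1040 = -930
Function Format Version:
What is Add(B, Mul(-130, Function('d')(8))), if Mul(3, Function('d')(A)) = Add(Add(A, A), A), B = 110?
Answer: -930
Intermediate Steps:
Function('d')(A) = A (Function('d')(A) = Mul(Rational(1, 3), Add(Add(A, A), A)) = Mul(Rational(1, 3), Add(Mul(2, A), A)) = Mul(Rational(1, 3), Mul(3, A)) = A)
Add(B, Mul(-130, Function('d')(8))) = Add(110, Mul(-130, 8)) = Add(110, -1040) = -930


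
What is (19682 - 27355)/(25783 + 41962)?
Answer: -7673/67745 ≈ -0.11326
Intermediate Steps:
(19682 - 27355)/(25783 + 41962) = -7673/67745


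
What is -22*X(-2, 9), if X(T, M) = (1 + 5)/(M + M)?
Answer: -22/3 ≈ -7.3333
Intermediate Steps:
X(T, M) = 3/M (X(T, M) = 6/((2*M)) = 6*(1/(2*M)) = 3/M)
-22*X(-2, 9) = -66/9 = -22*1/3 = -22/3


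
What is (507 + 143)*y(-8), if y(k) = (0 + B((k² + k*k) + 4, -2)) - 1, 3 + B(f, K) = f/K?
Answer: -45500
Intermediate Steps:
B(f, K) = -3 + f/K
y(k) = -6 - k² (y(k) = (0 + (-3 + ((k² + k*k) + 4)/(-2))) - 1 = (0 + (-3 + ((k² + k²) + 4)*(-½))) - 1 = (0 + (-3 + (2*k² + 4)*(-½))) - 1 = (0 + (-3 + (4 + 2*k²)*(-½))) - 1 = (0 + (-3 + (-2 - k²))) - 1 = (0 + (-5 - k²)) - 1 = (-5 - k²) - 1 = -6 - k²)
(507 + 143)*y(-8) = (507 + 143)*(-6 - 1*(-8)²) = 650*(-6 - 1*64) = 650*(-6 - 64) = 650*(-70) = -45500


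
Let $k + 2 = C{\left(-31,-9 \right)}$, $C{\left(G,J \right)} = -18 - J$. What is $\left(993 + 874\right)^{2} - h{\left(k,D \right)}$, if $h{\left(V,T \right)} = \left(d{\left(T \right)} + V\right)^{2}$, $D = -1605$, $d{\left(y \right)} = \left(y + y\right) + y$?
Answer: $-19804587$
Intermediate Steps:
$k = -11$ ($k = -2 - 9 = -11$)
$d{\left(y \right)} = 3 y$ ($d{\left(y \right)} = 2 y + y = 3 y$)
$h{\left(V,T \right)} = \left(V + 3 T\right)^{2}$ ($h{\left(V,T \right)} = \left(3 T + V\right)^{2} = \left(V + 3 T\right)^{2}$)
$\left(993 + 874\right)^{2} - h{\left(k,D \right)} = \left(993 + 874\right)^{2} - \left(-11 + 3 \left(-1605\right)\right)^{2} = 1867^{2} - \left(-11 - 4815\right)^{2} = 3485689 - \left(-4826\right)^{2} = 3485689 - 23290276 = -19804587$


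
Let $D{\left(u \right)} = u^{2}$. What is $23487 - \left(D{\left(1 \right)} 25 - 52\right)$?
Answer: $23514$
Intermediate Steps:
$23487 - \left(D{\left(1 \right)} 25 - 52\right) = 23487 - \left(1^{2} \cdot 25 - 52\right) = 23487 - \left(1 \cdot 25 - 52\right) = 23487 - \left(25 - 52\right) = 23487 - -27 = 23487 + 27 = 23514$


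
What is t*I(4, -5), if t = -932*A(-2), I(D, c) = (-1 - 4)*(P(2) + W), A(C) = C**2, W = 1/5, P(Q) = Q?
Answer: 41008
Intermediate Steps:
W = 1/5 ≈ 0.20000
I(D, c) = -11 (I(D, c) = (-1 - 4)*(2 + 1/5) = -5*11/5 = -11)
t = -3728 (t = -932*(-2)**2 = -932*4 = -3728)
t*I(4, -5) = -3728*(-11) = 41008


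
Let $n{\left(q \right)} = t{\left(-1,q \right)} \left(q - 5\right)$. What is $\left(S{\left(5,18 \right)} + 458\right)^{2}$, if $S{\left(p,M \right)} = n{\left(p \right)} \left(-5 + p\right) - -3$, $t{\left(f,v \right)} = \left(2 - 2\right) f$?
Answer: $212521$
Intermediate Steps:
$t{\left(f,v \right)} = 0$ ($t{\left(f,v \right)} = 0 f = 0$)
$n{\left(q \right)} = 0$ ($n{\left(q \right)} = 0 \left(q - 5\right) = 0 \left(-5 + q\right) = 0$)
$S{\left(p,M \right)} = 3$ ($S{\left(p,M \right)} = 0 \left(-5 + p\right) - -3 = 0 + 3 = 3$)
$\left(S{\left(5,18 \right)} + 458\right)^{2} = \left(3 + 458\right)^{2} = 461^{2} = 212521$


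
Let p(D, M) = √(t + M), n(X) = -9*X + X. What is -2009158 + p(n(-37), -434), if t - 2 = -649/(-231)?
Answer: -2009158 + I*√189273/21 ≈ -2.0092e+6 + 20.717*I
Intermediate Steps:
t = 101/21 (t = 2 - 649/(-231) = 2 - 649*(-1/231) = 2 + 59/21 = 101/21 ≈ 4.8095)
n(X) = -8*X
p(D, M) = √(101/21 + M)
-2009158 + p(n(-37), -434) = -2009158 + √(2121 + 441*(-434))/21 = -2009158 + √(2121 - 191394)/21 = -2009158 + √(-189273)/21 = -2009158 + (I*√189273)/21 = -2009158 + I*√189273/21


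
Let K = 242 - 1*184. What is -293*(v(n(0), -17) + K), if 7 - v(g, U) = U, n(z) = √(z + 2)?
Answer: -24026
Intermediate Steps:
n(z) = √(2 + z)
v(g, U) = 7 - U
K = 58 (K = 242 - 184 = 58)
-293*(v(n(0), -17) + K) = -293*((7 - 1*(-17)) + 58) = -293*((7 + 17) + 58) = -293*(24 + 58) = -293*82 = -24026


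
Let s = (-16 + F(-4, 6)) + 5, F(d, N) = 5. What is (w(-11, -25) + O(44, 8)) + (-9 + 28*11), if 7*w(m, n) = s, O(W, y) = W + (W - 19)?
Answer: 2570/7 ≈ 367.14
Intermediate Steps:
O(W, y) = -19 + 2*W (O(W, y) = W + (-19 + W) = -19 + 2*W)
s = -6 (s = (-16 + 5) + 5 = -11 + 5 = -6)
w(m, n) = -6/7 (w(m, n) = (⅐)*(-6) = -6/7)
(w(-11, -25) + O(44, 8)) + (-9 + 28*11) = (-6/7 + (-19 + 2*44)) + (-9 + 28*11) = (-6/7 + (-19 + 88)) + (-9 + 308) = (-6/7 + 69) + 299 = 477/7 + 299 = 2570/7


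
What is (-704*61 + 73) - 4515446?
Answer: -4558317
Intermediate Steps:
(-704*61 + 73) - 4515446 = (-42944 + 73) - 4515446 = -42871 - 4515446 = -4558317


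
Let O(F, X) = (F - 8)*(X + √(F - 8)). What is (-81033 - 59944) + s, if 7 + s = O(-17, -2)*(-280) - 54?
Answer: -155038 + 35000*I ≈ -1.5504e+5 + 35000.0*I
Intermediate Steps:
O(F, X) = (-8 + F)*(X + √(-8 + F))
s = -14061 + 35000*I (s = -7 + ((-8*(-2) - 8*√(-8 - 17) - 17*(-2) - 17*√(-8 - 17))*(-280) - 54) = -7 + ((16 - 40*I + 34 - 85*I)*(-280) - 54) = -7 + ((50 - 125*I)*(-280) - 54) = -7 + ((-14000 + 35000*I) - 54) = -7 + (-14054 + 35000*I) = -14061 + 35000*I ≈ -14061.0 + 35000.0*I)
(-81033 - 59944) + s = (-81033 - 59944) + (-14061 + 35000*I) = -140977 + (-14061 + 35000*I) = -155038 + 35000*I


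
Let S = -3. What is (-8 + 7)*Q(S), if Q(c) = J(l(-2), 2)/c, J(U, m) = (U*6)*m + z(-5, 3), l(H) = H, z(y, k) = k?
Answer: -7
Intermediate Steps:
J(U, m) = 3 + 6*U*m (J(U, m) = (U*6)*m + 3 = (6*U)*m + 3 = 6*U*m + 3 = 3 + 6*U*m)
Q(c) = -21/c (Q(c) = (3 + 6*(-2)*2)/c = (3 - 24)/c = -21/c)
(-8 + 7)*Q(S) = (-8 + 7)*(-21/(-3)) = -(-21)*(-1)/3 = -1*7 = -7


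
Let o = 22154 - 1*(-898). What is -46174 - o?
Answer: -69226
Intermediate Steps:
o = 23052 (o = 22154 + 898 = 23052)
-46174 - o = -46174 - 1*23052 = -46174 - 23052 = -69226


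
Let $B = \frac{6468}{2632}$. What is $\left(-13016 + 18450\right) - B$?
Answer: $\frac{510565}{94} \approx 5431.5$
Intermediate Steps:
$B = \frac{231}{94}$ ($B = 6468 \cdot \frac{1}{2632} = \frac{231}{94} \approx 2.4574$)
$\left(-13016 + 18450\right) - B = \left(-13016 + 18450\right) - \frac{231}{94} = 5434 - \frac{231}{94} = \frac{510565}{94}$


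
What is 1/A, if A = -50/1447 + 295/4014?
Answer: 5808258/226165 ≈ 25.682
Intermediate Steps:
A = 226165/5808258 (A = -50*1/1447 + 295*(1/4014) = -50/1447 + 295/4014 = 226165/5808258 ≈ 0.038939)
1/A = 1/(226165/5808258) = 5808258/226165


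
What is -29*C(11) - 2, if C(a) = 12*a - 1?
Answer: -3801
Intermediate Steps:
C(a) = -1 + 12*a
-29*C(11) - 2 = -29*(-1 + 12*11) - 2 = -29*(-1 + 132) - 2 = -29*131 - 2 = -3799 - 2 = -3801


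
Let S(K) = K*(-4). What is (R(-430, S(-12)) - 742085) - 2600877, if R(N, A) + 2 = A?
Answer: -3342916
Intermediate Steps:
S(K) = -4*K
R(N, A) = -2 + A
(R(-430, S(-12)) - 742085) - 2600877 = ((-2 - 4*(-12)) - 742085) - 2600877 = ((-2 + 48) - 742085) - 2600877 = (46 - 742085) - 2600877 = -742039 - 2600877 = -3342916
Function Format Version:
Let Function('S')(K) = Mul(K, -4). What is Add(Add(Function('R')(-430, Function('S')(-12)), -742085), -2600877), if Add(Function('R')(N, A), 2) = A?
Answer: -3342916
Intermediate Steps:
Function('S')(K) = Mul(-4, K)
Function('R')(N, A) = Add(-2, A)
Add(Add(Function('R')(-430, Function('S')(-12)), -742085), -2600877) = Add(Add(Add(-2, Mul(-4, -12)), -742085), -2600877) = Add(Add(Add(-2, 48), -742085), -2600877) = Add(Add(46, -742085), -2600877) = Add(-742039, -2600877) = -3342916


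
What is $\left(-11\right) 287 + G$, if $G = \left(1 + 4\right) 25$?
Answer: $-3032$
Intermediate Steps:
$G = 125$ ($G = 5 \cdot 25 = 125$)
$\left(-11\right) 287 + G = \left(-11\right) 287 + 125 = -3157 + 125 = -3032$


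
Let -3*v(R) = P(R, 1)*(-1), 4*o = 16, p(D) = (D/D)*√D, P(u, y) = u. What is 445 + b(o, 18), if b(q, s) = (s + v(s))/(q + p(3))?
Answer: 5881/13 - 24*√3/13 ≈ 449.19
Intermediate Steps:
p(D) = √D (p(D) = 1*√D = √D)
o = 4 (o = (¼)*16 = 4)
v(R) = R/3 (v(R) = -R*(-1)/3 = -(-1)*R/3 = R/3)
b(q, s) = 4*s/(3*(q + √3)) (b(q, s) = (s + s/3)/(q + √3) = (4*s/3)/(q + √3) = 4*s/(3*(q + √3)))
445 + b(o, 18) = 445 + (4/3)*18/(4 + √3) = 445 + 24/(4 + √3)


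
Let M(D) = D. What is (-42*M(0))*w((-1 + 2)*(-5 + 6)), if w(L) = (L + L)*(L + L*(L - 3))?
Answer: 0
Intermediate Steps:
w(L) = 2*L*(L + L*(-3 + L)) (w(L) = (2*L)*(L + L*(-3 + L)) = 2*L*(L + L*(-3 + L)))
(-42*M(0))*w((-1 + 2)*(-5 + 6)) = (-42*0)*(2*((-1 + 2)*(-5 + 6))**2*(-2 + (-1 + 2)*(-5 + 6))) = 0*(2*(1*1)**2*(-2 + 1*1)) = 0*(2*1**2*(-2 + 1)) = 0*(2*1*(-1)) = 0*(-2) = 0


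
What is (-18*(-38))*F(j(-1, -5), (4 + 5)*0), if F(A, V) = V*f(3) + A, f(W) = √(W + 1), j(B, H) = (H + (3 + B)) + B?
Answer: -2736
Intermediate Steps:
j(B, H) = 3 + H + 2*B (j(B, H) = (3 + B + H) + B = 3 + H + 2*B)
f(W) = √(1 + W)
F(A, V) = A + 2*V (F(A, V) = V*√(1 + 3) + A = V*√4 + A = V*2 + A = 2*V + A = A + 2*V)
(-18*(-38))*F(j(-1, -5), (4 + 5)*0) = (-18*(-38))*((3 - 5 + 2*(-1)) + 2*((4 + 5)*0)) = 684*((3 - 5 - 2) + 2*(9*0)) = 684*(-4 + 2*0) = 684*(-4 + 0) = 684*(-4) = -2736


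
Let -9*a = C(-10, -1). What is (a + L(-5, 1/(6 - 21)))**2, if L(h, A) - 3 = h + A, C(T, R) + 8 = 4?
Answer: 5329/2025 ≈ 2.6316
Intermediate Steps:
C(T, R) = -4 (C(T, R) = -8 + 4 = -4)
L(h, A) = 3 + A + h (L(h, A) = 3 + (h + A) = 3 + (A + h) = 3 + A + h)
a = 4/9 (a = -1/9*(-4) = 4/9 ≈ 0.44444)
(a + L(-5, 1/(6 - 21)))**2 = (4/9 + (3 + 1/(6 - 21) - 5))**2 = (4/9 + (3 + 1/(-15) - 5))**2 = (4/9 + (3 - 1/15 - 5))**2 = (4/9 - 31/15)**2 = (-73/45)**2 = 5329/2025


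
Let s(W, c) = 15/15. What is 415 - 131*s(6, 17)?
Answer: 284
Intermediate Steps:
s(W, c) = 1 (s(W, c) = 15*(1/15) = 1)
415 - 131*s(6, 17) = 415 - 131*1 = 415 - 131 = 284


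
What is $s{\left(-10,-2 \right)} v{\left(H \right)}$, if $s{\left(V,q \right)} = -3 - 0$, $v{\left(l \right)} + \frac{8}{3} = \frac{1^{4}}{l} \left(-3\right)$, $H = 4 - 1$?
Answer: $11$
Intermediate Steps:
$H = 3$ ($H = 4 - 1 = 3$)
$v{\left(l \right)} = - \frac{8}{3} - \frac{3}{l}$ ($v{\left(l \right)} = - \frac{8}{3} + \frac{1^{4}}{l} \left(-3\right) = - \frac{8}{3} + 1 \frac{1}{l} \left(-3\right) = - \frac{8}{3} + \frac{1}{l} \left(-3\right) = - \frac{8}{3} - \frac{3}{l}$)
$s{\left(V,q \right)} = -3$ ($s{\left(V,q \right)} = -3 + 0 = -3$)
$s{\left(-10,-2 \right)} v{\left(H \right)} = - 3 \left(- \frac{8}{3} - \frac{3}{3}\right) = - 3 \left(- \frac{8}{3} - 1\right) = \left(-3\right) \left(- \frac{11}{3}\right) = 11$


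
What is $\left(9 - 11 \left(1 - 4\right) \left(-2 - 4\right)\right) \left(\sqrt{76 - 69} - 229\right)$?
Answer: $43281 - 189 \sqrt{7} \approx 42781.0$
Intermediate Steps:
$\left(9 - 11 \left(1 - 4\right) \left(-2 - 4\right)\right) \left(\sqrt{76 - 69} - 229\right) = \left(9 - 11 \left(\left(-3\right) \left(-6\right)\right)\right) \left(\sqrt{7} - 229\right) = \left(9 - 198\right) \left(\sqrt{7} - 229\right) = \left(9 - 198\right) \left(-229 + \sqrt{7}\right) = - 189 \left(-229 + \sqrt{7}\right) = 43281 - 189 \sqrt{7}$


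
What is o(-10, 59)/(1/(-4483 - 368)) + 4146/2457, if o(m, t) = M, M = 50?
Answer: -198647068/819 ≈ -2.4255e+5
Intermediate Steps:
o(m, t) = 50
o(-10, 59)/(1/(-4483 - 368)) + 4146/2457 = 50/(1/(-4483 - 368)) + 4146/2457 = 50/(1/(-4851)) + 4146*(1/2457) = 50/(-1/4851) + 1382/819 = 50*(-4851) + 1382/819 = -242550 + 1382/819 = -198647068/819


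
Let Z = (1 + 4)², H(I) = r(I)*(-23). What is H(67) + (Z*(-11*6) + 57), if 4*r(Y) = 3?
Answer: -6441/4 ≈ -1610.3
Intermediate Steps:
r(Y) = ¾ (r(Y) = (¼)*3 = ¾)
H(I) = -69/4 (H(I) = (¾)*(-23) = -69/4)
Z = 25 (Z = 5² = 25)
H(67) + (Z*(-11*6) + 57) = -69/4 + (25*(-11*6) + 57) = -69/4 + (25*(-66) + 57) = -69/4 + (-1650 + 57) = -69/4 - 1593 = -6441/4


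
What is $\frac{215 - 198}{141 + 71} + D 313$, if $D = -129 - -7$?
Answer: $- \frac{8095415}{212} \approx -38186.0$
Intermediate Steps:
$D = -122$ ($D = -129 + 7 = -122$)
$\frac{215 - 198}{141 + 71} + D 313 = \frac{215 - 198}{141 + 71} - 38186 = \frac{17}{212} - 38186 = - \frac{8095415}{212}$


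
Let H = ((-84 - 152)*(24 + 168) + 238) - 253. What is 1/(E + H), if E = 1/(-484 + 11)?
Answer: -473/21439672 ≈ -2.2062e-5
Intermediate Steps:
E = -1/473 (E = 1/(-473) = -1/473 ≈ -0.0021142)
H = -45327 (H = (-236*192 + 238) - 253 = (-45312 + 238) - 253 = -45074 - 253 = -45327)
1/(E + H) = 1/(-1/473 - 45327) = 1/(-21439672/473) = -473/21439672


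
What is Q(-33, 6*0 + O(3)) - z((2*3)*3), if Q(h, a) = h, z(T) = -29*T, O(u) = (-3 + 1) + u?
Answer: 489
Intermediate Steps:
O(u) = -2 + u
Q(-33, 6*0 + O(3)) - z((2*3)*3) = -33 - (-29)*(2*3)*3 = -33 - (-29)*6*3 = -33 - (-29)*18 = -33 - 1*(-522) = -33 + 522 = 489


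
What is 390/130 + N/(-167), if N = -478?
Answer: 979/167 ≈ 5.8623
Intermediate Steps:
390/130 + N/(-167) = 390/130 - 478/(-167) = 390*(1/130) - 478*(-1/167) = 3 + 478/167 = 979/167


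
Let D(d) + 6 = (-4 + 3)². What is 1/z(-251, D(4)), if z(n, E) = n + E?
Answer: -1/256 ≈ -0.0039063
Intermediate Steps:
D(d) = -5 (D(d) = -6 + (-4 + 3)² = -6 + (-1)² = -6 + 1 = -5)
z(n, E) = E + n
1/z(-251, D(4)) = 1/(-5 - 251) = 1/(-256) = -1/256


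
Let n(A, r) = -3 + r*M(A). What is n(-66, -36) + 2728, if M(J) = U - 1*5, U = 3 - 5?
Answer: 2977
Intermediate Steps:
U = -2
M(J) = -7 (M(J) = -2 - 1*5 = -2 - 5 = -7)
n(A, r) = -3 - 7*r (n(A, r) = -3 + r*(-7) = -3 - 7*r)
n(-66, -36) + 2728 = (-3 - 7*(-36)) + 2728 = (-3 + 252) + 2728 = 249 + 2728 = 2977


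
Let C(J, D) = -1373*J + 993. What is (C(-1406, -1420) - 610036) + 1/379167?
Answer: 501029377966/379167 ≈ 1.3214e+6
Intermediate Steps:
C(J, D) = 993 - 1373*J
(C(-1406, -1420) - 610036) + 1/379167 = ((993 - 1373*(-1406)) - 610036) + 1/379167 = ((993 + 1930438) - 610036) + 1/379167 = (1931431 - 610036) + 1/379167 = 1321395 + 1/379167 = 501029377966/379167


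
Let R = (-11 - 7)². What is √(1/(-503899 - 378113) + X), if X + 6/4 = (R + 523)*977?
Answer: √160940810169680127/441006 ≈ 909.68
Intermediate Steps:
R = 324 (R = (-18)² = 324)
X = 1655035/2 (X = -3/2 + (324 + 523)*977 = -3/2 + 847*977 = -3/2 + 827519 = 1655035/2 ≈ 8.2752e+5)
√(1/(-503899 - 378113) + X) = √(1/(-503899 - 378113) + 1655035/2) = √(1/(-882012) + 1655035/2) = √(-1/882012 + 1655035/2) = √(729880365209/882012) = √160940810169680127/441006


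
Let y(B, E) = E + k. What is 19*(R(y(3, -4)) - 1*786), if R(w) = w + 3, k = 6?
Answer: -14839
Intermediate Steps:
y(B, E) = 6 + E (y(B, E) = E + 6 = 6 + E)
R(w) = 3 + w
19*(R(y(3, -4)) - 1*786) = 19*((3 + (6 - 4)) - 1*786) = 19*((3 + 2) - 786) = 19*(5 - 786) = 19*(-781) = -14839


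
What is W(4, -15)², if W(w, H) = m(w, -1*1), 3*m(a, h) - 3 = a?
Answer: 49/9 ≈ 5.4444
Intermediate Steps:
m(a, h) = 1 + a/3
W(w, H) = 1 + w/3
W(4, -15)² = (1 + (⅓)*4)² = (1 + 4/3)² = (7/3)² = 49/9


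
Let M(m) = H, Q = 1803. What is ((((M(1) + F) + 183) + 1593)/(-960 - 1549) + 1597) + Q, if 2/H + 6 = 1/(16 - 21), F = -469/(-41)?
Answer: 833855475/245303 ≈ 3399.3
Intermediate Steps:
F = 469/41 (F = -469*(-1/41) = 469/41 ≈ 11.439)
H = -10/31 (H = 2/(-6 + 1/(16 - 21)) = 2/(-6 + 1/(-5)) = 2/(-6 - ⅕) = 2/(-31/5) = 2*(-5/31) = -10/31 ≈ -0.32258)
M(m) = -10/31
((((M(1) + F) + 183) + 1593)/(-960 - 1549) + 1597) + Q = ((((-10/31 + 469/41) + 183) + 1593)/(-960 - 1549) + 1597) + 1803 = (((14129/1271 + 183) + 1593)/(-2509) + 1597) + 1803 = ((246722/1271 + 1593)*(-1/2509) + 1597) + 1803 = ((2271425/1271)*(-1/2509) + 1597) + 1803 = (-174725/245303 + 1597) + 1803 = 391574166/245303 + 1803 = 833855475/245303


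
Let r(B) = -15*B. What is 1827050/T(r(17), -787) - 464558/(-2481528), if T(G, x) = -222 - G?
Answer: 251882836823/4549468 ≈ 55365.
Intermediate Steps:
1827050/T(r(17), -787) - 464558/(-2481528) = 1827050/(-222 - (-15)*17) - 464558/(-2481528) = 1827050/(-222 - 1*(-255)) - 464558*(-1/2481528) = 1827050/(-222 + 255) + 232279/1240764 = 1827050/33 + 232279/1240764 = 251882836823/4549468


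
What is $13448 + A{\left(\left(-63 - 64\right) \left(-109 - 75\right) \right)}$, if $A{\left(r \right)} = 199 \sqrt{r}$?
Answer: $13448 + 398 \sqrt{5842} \approx 43868.0$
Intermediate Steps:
$13448 + A{\left(\left(-63 - 64\right) \left(-109 - 75\right) \right)} = 13448 + 199 \sqrt{\left(-63 - 64\right) \left(-109 - 75\right)} = 13448 + 199 \sqrt{\left(-127\right) \left(-184\right)} = 13448 + 199 \sqrt{23368} = 13448 + 199 \cdot 2 \sqrt{5842} = 13448 + 398 \sqrt{5842}$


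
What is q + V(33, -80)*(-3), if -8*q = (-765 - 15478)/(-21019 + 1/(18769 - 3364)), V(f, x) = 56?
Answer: -435434324151/2590381552 ≈ -168.10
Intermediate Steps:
q = -250223415/2590381552 (q = -(-765 - 15478)/(8*(-21019 + 1/(18769 - 3364))) = -(-16243)/(8*(-21019 + 1/15405)) = -(-16243)/(8*(-323797694/15405)) = -(-16243)*(-15405)/(8*323797694) = -1/8*250223415/323797694 = -250223415/2590381552 ≈ -0.096597)
q + V(33, -80)*(-3) = -250223415/2590381552 + 56*(-3) = -250223415/2590381552 - 168 = -435434324151/2590381552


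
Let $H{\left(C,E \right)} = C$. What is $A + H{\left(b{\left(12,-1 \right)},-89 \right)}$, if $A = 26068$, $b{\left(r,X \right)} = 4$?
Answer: $26072$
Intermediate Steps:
$A + H{\left(b{\left(12,-1 \right)},-89 \right)} = 26068 + 4 = 26072$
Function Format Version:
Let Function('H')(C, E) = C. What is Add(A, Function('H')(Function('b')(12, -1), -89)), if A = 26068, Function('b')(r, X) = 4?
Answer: 26072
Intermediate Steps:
Add(A, Function('H')(Function('b')(12, -1), -89)) = Add(26068, 4) = 26072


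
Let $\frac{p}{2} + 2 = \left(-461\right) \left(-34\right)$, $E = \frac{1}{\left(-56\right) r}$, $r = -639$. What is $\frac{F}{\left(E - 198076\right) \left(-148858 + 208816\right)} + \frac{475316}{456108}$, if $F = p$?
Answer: $\frac{2805541630488330073}{2692173675520442271} \approx 1.0421$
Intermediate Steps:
$E = \frac{1}{35784}$ ($E = \frac{1}{\left(-56\right) \left(-639\right)} = \frac{1}{35784} \approx 2.7945 \cdot 10^{-5}$)
$p = 31344$ ($p = -4 + 2 \left(\left(-461\right) \left(-34\right)\right) = -4 + 2 \cdot 15674 = -4 + 31348 = 31344$)
$F = 31344$
$\frac{F}{\left(E - 198076\right) \left(-148858 + 208816\right)} + \frac{475316}{456108} = \frac{31344}{\left(\frac{1}{35784} - 198076\right) \left(-148858 + 208816\right)} + \frac{475316}{456108} = \frac{31344}{\left(- \frac{7087951583}{35784}\right) 59958} + 475316 \cdot \frac{1}{456108} = \frac{31344}{- \frac{23609966722973}{1988}} + \frac{118829}{114027} = 31344 \left(- \frac{1988}{23609966722973}\right) + \frac{118829}{114027} = - \frac{62311872}{23609966722973} + \frac{118829}{114027} = \frac{2805541630488330073}{2692173675520442271}$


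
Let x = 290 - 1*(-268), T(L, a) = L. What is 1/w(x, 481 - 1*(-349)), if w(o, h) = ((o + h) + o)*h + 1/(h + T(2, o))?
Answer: 832/1343829761 ≈ 6.1913e-7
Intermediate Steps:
x = 558 (x = 290 + 268 = 558)
w(o, h) = 1/(2 + h) + h*(h + 2*o) (w(o, h) = ((o + h) + o)*h + 1/(h + 2) = ((h + o) + o)*h + 1/(2 + h) = (h + 2*o)*h + 1/(2 + h) = h*(h + 2*o) + 1/(2 + h) = 1/(2 + h) + h*(h + 2*o))
1/w(x, 481 - 1*(-349)) = 1/((1 + (481 - 1*(-349))**3 + 2*(481 - 1*(-349))**2 + 2*558*(481 - 1*(-349))**2 + 4*(481 - 1*(-349))*558)/(2 + (481 - 1*(-349)))) = 1/((1 + (481 + 349)**3 + 2*(481 + 349)**2 + 2*558*(481 + 349)**2 + 4*(481 + 349)*558)/(2 + (481 + 349))) = 1/((1 + 830**3 + 2*830**2 + 2*558*830**2 + 4*830*558)/(2 + 830)) = 1/((1 + 571787000 + 2*688900 + 2*558*688900 + 1852560)/832) = 1/((1 + 571787000 + 1377800 + 768812400 + 1852560)/832) = 1/((1/832)*1343829761) = 1/(1343829761/832) = 832/1343829761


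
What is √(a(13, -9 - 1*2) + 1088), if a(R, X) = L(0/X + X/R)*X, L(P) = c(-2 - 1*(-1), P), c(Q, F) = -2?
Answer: √1110 ≈ 33.317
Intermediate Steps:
L(P) = -2
a(R, X) = -2*X
√(a(13, -9 - 1*2) + 1088) = √(-2*(-9 - 1*2) + 1088) = √(-2*(-9 - 2) + 1088) = √(-2*(-11) + 1088) = √(22 + 1088) = √1110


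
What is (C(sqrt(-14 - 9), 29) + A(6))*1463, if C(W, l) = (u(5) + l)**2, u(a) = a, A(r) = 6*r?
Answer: 1743896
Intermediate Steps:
C(W, l) = (5 + l)**2
(C(sqrt(-14 - 9), 29) + A(6))*1463 = ((5 + 29)**2 + 6*6)*1463 = (34**2 + 36)*1463 = (1156 + 36)*1463 = 1192*1463 = 1743896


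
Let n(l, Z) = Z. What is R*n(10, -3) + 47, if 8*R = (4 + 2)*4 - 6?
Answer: 161/4 ≈ 40.250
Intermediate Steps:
R = 9/4 (R = ((4 + 2)*4 - 6)/8 = (6*4 - 6)/8 = (24 - 6)/8 = (⅛)*18 = 9/4 ≈ 2.2500)
R*n(10, -3) + 47 = (9/4)*(-3) + 47 = -27/4 + 47 = 161/4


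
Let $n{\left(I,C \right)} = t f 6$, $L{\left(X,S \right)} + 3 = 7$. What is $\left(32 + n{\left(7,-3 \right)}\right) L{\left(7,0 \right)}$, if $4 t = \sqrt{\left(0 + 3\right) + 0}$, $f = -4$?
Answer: $128 - 24 \sqrt{3} \approx 86.431$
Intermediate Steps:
$L{\left(X,S \right)} = 4$ ($L{\left(X,S \right)} = -3 + 7 = 4$)
$t = \frac{\sqrt{3}}{4}$ ($t = \frac{\sqrt{\left(0 + 3\right) + 0}}{4} = \frac{\sqrt{3 + 0}}{4} = \frac{\sqrt{3}}{4} \approx 0.43301$)
$n{\left(I,C \right)} = - 6 \sqrt{3}$ ($n{\left(I,C \right)} = \frac{\sqrt{3}}{4} \left(-4\right) 6 = - \sqrt{3} \cdot 6 = - 6 \sqrt{3}$)
$\left(32 + n{\left(7,-3 \right)}\right) L{\left(7,0 \right)} = \left(32 - 6 \sqrt{3}\right) 4 = 128 - 24 \sqrt{3}$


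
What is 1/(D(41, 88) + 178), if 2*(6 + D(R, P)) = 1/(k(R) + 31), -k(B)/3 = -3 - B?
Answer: 326/56073 ≈ 0.0058139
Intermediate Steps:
k(B) = 9 + 3*B (k(B) = -3*(-3 - B) = 9 + 3*B)
D(R, P) = -6 + 1/(2*(40 + 3*R)) (D(R, P) = -6 + 1/(2*((9 + 3*R) + 31)) = -6 + 1/(2*(40 + 3*R)))
1/(D(41, 88) + 178) = 1/((-479 - 36*41)/(2*(40 + 3*41)) + 178) = 1/((-479 - 1476)/(2*(40 + 123)) + 178) = 1/((½)*(-1955)/163 + 178) = 1/((½)*(1/163)*(-1955) + 178) = 1/(-1955/326 + 178) = 1/(56073/326) = 326/56073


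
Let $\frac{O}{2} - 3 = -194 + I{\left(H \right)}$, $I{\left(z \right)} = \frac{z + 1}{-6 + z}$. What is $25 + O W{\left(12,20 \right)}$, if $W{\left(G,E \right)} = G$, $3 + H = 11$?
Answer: $-4451$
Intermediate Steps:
$H = 8$ ($H = -3 + 11 = 8$)
$I{\left(z \right)} = \frac{1 + z}{-6 + z}$
$O = -373$ ($O = 6 + 2 \left(-194 + \frac{1 + 8}{-6 + 8}\right) = 6 + 2 \left(-194 + \frac{1}{2} \cdot 9\right) = 6 + 2 \left(-194 + \frac{9}{2}\right) = 6 + 2 \left(- \frac{379}{2}\right) = 6 - 379 = -373$)
$25 + O W{\left(12,20 \right)} = 25 - 4476 = -4451$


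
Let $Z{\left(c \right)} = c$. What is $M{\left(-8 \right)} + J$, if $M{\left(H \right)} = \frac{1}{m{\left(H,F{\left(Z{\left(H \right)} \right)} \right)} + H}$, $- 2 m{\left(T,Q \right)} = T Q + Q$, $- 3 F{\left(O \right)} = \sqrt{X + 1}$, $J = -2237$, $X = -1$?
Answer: $- \frac{17897}{8} \approx -2237.1$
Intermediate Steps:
$F{\left(O \right)} = 0$ ($F{\left(O \right)} = - \frac{\sqrt{-1 + 1}}{3} = - \frac{\sqrt{0}}{3} = \left(- \frac{1}{3}\right) 0 = 0$)
$m{\left(T,Q \right)} = - \frac{Q}{2} - \frac{Q T}{2}$ ($m{\left(T,Q \right)} = - \frac{T Q + Q}{2} = - \frac{Q T + Q}{2} = - \frac{Q + Q T}{2} = - \frac{Q}{2} - \frac{Q T}{2}$)
$M{\left(H \right)} = \frac{1}{H}$ ($M{\left(H \right)} = \frac{1}{\left(- \frac{1}{2}\right) 0 \left(1 + H\right) + H} = \frac{1}{0 + H} = \frac{1}{H}$)
$M{\left(-8 \right)} + J = \frac{1}{-8} - 2237 = - \frac{1}{8} - 2237 = - \frac{17897}{8}$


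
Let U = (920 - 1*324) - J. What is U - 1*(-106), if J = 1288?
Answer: -586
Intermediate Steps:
U = -692 (U = (920 - 1*324) - 1*1288 = (920 - 324) - 1288 = 596 - 1288 = -692)
U - 1*(-106) = -692 - 1*(-106) = -692 + 106 = -586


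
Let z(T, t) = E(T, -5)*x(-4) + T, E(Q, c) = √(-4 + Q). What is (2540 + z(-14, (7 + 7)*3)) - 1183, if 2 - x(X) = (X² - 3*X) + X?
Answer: 1343 - 66*I*√2 ≈ 1343.0 - 93.338*I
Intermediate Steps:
x(X) = 2 - X² + 2*X (x(X) = 2 - ((X² - 3*X) + X) = 2 - (X² - 2*X) = 2 + (-X² + 2*X) = 2 - X² + 2*X)
z(T, t) = T - 22*√(-4 + T) (z(T, t) = √(-4 + T)*(2 - 1*(-4)² + 2*(-4)) + T = √(-4 + T)*(2 - 1*16 - 8) + T = √(-4 + T)*(2 - 16 - 8) + T = √(-4 + T)*(-22) + T = -22*√(-4 + T) + T = T - 22*√(-4 + T))
(2540 + z(-14, (7 + 7)*3)) - 1183 = (2540 + (-14 - 22*√(-4 - 14))) - 1183 = (2540 + (-14 - 66*I*√2)) - 1183 = (2526 - 66*I*√2) - 1183 = 1343 - 66*I*√2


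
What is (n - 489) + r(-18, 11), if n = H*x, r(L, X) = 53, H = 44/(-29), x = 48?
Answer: -14756/29 ≈ -508.83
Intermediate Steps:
H = -44/29 (H = 44*(-1/29) = -44/29 ≈ -1.5172)
n = -2112/29 (n = -44/29*48 = -2112/29 ≈ -72.828)
(n - 489) + r(-18, 11) = (-2112/29 - 489) + 53 = -16293/29 + 53 = -14756/29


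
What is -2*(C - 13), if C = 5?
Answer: 16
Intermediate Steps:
-2*(C - 13) = -2*(5 - 13) = -2*(-8) = 16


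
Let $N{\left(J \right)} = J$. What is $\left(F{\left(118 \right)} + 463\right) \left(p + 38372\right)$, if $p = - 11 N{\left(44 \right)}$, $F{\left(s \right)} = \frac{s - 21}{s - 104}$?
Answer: $\frac{124632576}{7} \approx 1.7805 \cdot 10^{7}$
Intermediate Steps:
$F{\left(s \right)} = \frac{-21 + s}{-104 + s}$
$p = -484$ ($p = \left(-11\right) 44 = -484$)
$\left(F{\left(118 \right)} + 463\right) \left(p + 38372\right) = \left(\frac{-21 + 118}{-104 + 118} + 463\right) \left(-484 + 38372\right) = \left(\frac{1}{14} \cdot 97 + 463\right) 37888 = \left(\frac{97}{14} + 463\right) 37888 = \frac{6579}{14} \cdot 37888 = \frac{124632576}{7}$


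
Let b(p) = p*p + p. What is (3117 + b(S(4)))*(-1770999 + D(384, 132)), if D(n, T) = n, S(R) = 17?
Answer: -6060815145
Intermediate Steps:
b(p) = p + p² (b(p) = p² + p = p + p²)
(3117 + b(S(4)))*(-1770999 + D(384, 132)) = (3117 + 17*(1 + 17))*(-1770999 + 384) = (3117 + 17*18)*(-1770615) = (3117 + 306)*(-1770615) = 3423*(-1770615) = -6060815145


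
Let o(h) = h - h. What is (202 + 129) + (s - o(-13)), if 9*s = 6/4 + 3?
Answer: 663/2 ≈ 331.50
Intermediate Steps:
s = ½ (s = (6/4 + 3)/9 = ((¼)*6 + 3)/9 = (3/2 + 3)/9 = (⅑)*(9/2) = ½ ≈ 0.50000)
o(h) = 0
(202 + 129) + (s - o(-13)) = (202 + 129) + (½ - 1*0) = 331 + (½ + 0) = 331 + ½ = 663/2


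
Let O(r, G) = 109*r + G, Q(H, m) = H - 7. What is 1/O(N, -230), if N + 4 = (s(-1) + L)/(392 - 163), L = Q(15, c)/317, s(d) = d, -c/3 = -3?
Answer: -72593/48380619 ≈ -0.0015005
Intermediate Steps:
c = 9 (c = -3*(-3) = 9)
Q(H, m) = -7 + H
L = 8/317 (L = (-7 + 15)/317 = 8*(1/317) = 8/317 ≈ 0.025237)
N = -290681/72593 (N = -4 + (-1 + 8/317)/(392 - 163) = -4 - 309/317/229 = -4 - 309/317*1/229 = -4 - 309/72593 = -290681/72593 ≈ -4.0043)
O(r, G) = G + 109*r
1/O(N, -230) = 1/(-230 + 109*(-290681/72593)) = 1/(-230 - 31684229/72593) = 1/(-48380619/72593) = -72593/48380619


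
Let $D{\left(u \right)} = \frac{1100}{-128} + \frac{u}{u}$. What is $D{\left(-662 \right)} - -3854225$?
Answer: $\frac{123334957}{32} \approx 3.8542 \cdot 10^{6}$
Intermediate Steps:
$D{\left(u \right)} = - \frac{243}{32}$ ($D{\left(u \right)} = 1100 \left(- \frac{1}{128}\right) + 1 = - \frac{275}{32} + 1 = - \frac{243}{32}$)
$D{\left(-662 \right)} - -3854225 = - \frac{243}{32} - -3854225 = - \frac{243}{32} + 3854225 = \frac{123334957}{32}$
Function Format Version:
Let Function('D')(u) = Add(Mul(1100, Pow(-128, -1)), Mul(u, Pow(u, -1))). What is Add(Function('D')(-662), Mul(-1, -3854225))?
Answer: Rational(123334957, 32) ≈ 3.8542e+6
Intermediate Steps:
Function('D')(u) = Rational(-243, 32) (Function('D')(u) = Add(Mul(1100, Rational(-1, 128)), 1) = Add(Rational(-275, 32), 1) = Rational(-243, 32))
Add(Function('D')(-662), Mul(-1, -3854225)) = Add(Rational(-243, 32), Mul(-1, -3854225)) = Add(Rational(-243, 32), 3854225) = Rational(123334957, 32)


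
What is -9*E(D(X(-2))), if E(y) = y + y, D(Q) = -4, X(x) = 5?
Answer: 72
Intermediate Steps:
E(y) = 2*y
-9*E(D(X(-2))) = -18*(-4) = -9*(-8) = 72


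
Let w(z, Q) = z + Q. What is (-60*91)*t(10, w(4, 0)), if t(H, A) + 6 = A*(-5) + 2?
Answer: 131040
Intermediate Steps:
w(z, Q) = Q + z
t(H, A) = -4 - 5*A (t(H, A) = -6 + (A*(-5) + 2) = -6 + (-5*A + 2) = -6 + (2 - 5*A) = -4 - 5*A)
(-60*91)*t(10, w(4, 0)) = (-60*91)*(-4 - 5*(0 + 4)) = -5460*(-4 - 5*4) = -5460*(-4 - 20) = -5460*(-24) = 131040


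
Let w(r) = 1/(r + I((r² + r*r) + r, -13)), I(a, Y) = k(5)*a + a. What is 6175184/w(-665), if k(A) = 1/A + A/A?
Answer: 12002470483808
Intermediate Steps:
k(A) = 1 + 1/A (k(A) = 1/A + 1 = 1 + 1/A)
I(a, Y) = 11*a/5 (I(a, Y) = ((1 + 5)/5)*a + a = ((⅕)*6)*a + a = 6*a/5 + a = 11*a/5)
w(r) = 1/(16*r/5 + 22*r²/5) (w(r) = 1/(r + 11*((r² + r*r) + r)/5) = 1/(r + 11*((r² + r²) + r)/5) = 1/(r + 11*(2*r² + r)/5) = 1/(r + 11*(r + 2*r²)/5) = 1/(r + (11*r/5 + 22*r²/5)) = 1/(16*r/5 + 22*r²/5))
6175184/w(-665) = 6175184/(((5/2)/(-665*(8 + 11*(-665))))) = 6175184/(((5/2)*(-1/665)/(8 - 7315))) = 6175184/(((5/2)*(-1/665)/(-7307))) = 6175184/(((5/2)*(-1/665)*(-1/7307))) = 6175184/(1/1943662) = 6175184*1943662 = 12002470483808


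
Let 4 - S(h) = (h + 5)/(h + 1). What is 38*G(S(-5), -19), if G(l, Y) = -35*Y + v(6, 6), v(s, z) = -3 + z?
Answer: 25384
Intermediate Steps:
S(h) = 4 - (5 + h)/(1 + h) (S(h) = 4 - (h + 5)/(h + 1) = 4 - (5 + h)/(1 + h))
G(l, Y) = 3 - 35*Y (G(l, Y) = -35*Y + (-3 + 6) = -35*Y + 3 = 3 - 35*Y)
38*G(S(-5), -19) = 38*(3 - 35*(-19)) = 38*(3 + 665) = 38*668 = 25384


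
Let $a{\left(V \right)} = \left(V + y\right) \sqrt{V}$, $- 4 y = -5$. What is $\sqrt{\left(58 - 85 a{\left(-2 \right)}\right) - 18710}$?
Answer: $\frac{\sqrt{-74608 + 255 i \sqrt{2}}}{2} \approx 0.33007 + 136.57 i$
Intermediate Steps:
$y = \frac{5}{4}$ ($y = \left(- \frac{1}{4}\right) \left(-5\right) = \frac{5}{4} \approx 1.25$)
$a{\left(V \right)} = \sqrt{V} \left(\frac{5}{4} + V\right)$ ($a{\left(V \right)} = \left(V + \frac{5}{4}\right) \sqrt{V} = \left(\frac{5}{4} + V\right) \sqrt{V} = \sqrt{V} \left(\frac{5}{4} + V\right)$)
$\sqrt{\left(58 - 85 a{\left(-2 \right)}\right) - 18710} = \sqrt{\left(58 - 85 \sqrt{-2} \left(\frac{5}{4} - 2\right)\right) - 18710} = \sqrt{\left(58 - 85 i \sqrt{2} \left(- \frac{3}{4}\right)\right) - 18710} = \sqrt{\left(58 - 85 \left(- \frac{3 i \sqrt{2}}{4}\right)\right) - 18710} = \sqrt{\left(58 + \frac{255 i \sqrt{2}}{4}\right) - 18710} = \sqrt{-18652 + \frac{255 i \sqrt{2}}{4}}$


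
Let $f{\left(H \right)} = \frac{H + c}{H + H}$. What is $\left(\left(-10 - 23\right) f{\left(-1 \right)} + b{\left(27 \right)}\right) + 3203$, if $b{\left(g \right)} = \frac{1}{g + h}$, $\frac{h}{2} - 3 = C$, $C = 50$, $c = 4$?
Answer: $\frac{865167}{266} \approx 3252.5$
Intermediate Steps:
$f{\left(H \right)} = \frac{4 + H}{2 H}$ ($f{\left(H \right)} = \frac{H + 4}{H + H} = \frac{4 + H}{2 H}$)
$h = 106$ ($h = 6 + 2 \cdot 50 = 6 + 100 = 106$)
$b{\left(g \right)} = \frac{1}{106 + g}$ ($b{\left(g \right)} = \frac{1}{g + 106} = \frac{1}{106 + g}$)
$\left(\left(-10 - 23\right) f{\left(-1 \right)} + b{\left(27 \right)}\right) + 3203 = \left(\left(-10 - 23\right) \frac{4 - 1}{2 \left(-1\right)} + \frac{1}{106 + 27}\right) + 3203 = \left(- 33 \cdot \frac{1}{2} \left(-1\right) 3 + \frac{1}{133}\right) + 3203 = \left(\left(-33\right) \left(- \frac{3}{2}\right) + \frac{1}{133}\right) + 3203 = \left(\frac{99}{2} + \frac{1}{133}\right) + 3203 = \frac{13169}{266} + 3203 = \frac{865167}{266}$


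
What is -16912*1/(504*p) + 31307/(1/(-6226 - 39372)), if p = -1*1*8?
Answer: -51391316945/36 ≈ -1.4275e+9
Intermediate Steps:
p = -8 (p = -1*8 = -8)
-16912*1/(504*p) + 31307/(1/(-6226 - 39372)) = -16912/(-18*(-28)*(-8)) + 31307/(1/(-6226 - 39372)) = -16912/(504*(-8)) + 31307/(1/(-45598)) = -16912/(-4032) + 31307/(-1/45598) = -16912*(-1/4032) + 31307*(-45598) = 151/36 - 1427536586 = -51391316945/36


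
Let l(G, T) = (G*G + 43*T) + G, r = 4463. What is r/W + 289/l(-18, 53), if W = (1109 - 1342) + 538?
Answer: 465000/31537 ≈ 14.745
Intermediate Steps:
W = 305 (W = -233 + 538 = 305)
l(G, T) = G + G**2 + 43*T (l(G, T) = (G**2 + 43*T) + G = G + G**2 + 43*T)
r/W + 289/l(-18, 53) = 4463/305 + 289/(-18 + (-18)**2 + 43*53) = 4463*(1/305) + 289/(-18 + 324 + 2279) = 4463/305 + 289/2585 = 465000/31537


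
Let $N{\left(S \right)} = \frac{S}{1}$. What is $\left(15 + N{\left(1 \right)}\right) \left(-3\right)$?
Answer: $-48$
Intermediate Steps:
$N{\left(S \right)} = S$ ($N{\left(S \right)} = S 1 = S$)
$\left(15 + N{\left(1 \right)}\right) \left(-3\right) = \left(15 + 1\right) \left(-3\right) = 16 \left(-3\right) = -48$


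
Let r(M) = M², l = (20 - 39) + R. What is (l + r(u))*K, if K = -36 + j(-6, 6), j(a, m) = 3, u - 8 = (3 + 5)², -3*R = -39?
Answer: -170874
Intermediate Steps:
R = 13 (R = -⅓*(-39) = 13)
u = 72 (u = 8 + (3 + 5)² = 8 + 8² = 8 + 64 = 72)
l = -6 (l = (20 - 39) + 13 = -19 + 13 = -6)
K = -33 (K = -36 + 3 = -33)
(l + r(u))*K = (-6 + 72²)*(-33) = (-6 + 5184)*(-33) = 5178*(-33) = -170874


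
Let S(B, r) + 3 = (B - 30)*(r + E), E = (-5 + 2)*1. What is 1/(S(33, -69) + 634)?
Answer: 1/415 ≈ 0.0024096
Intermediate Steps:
E = -3 (E = -3*1 = -3)
S(B, r) = -3 + (-30 + B)*(-3 + r) (S(B, r) = -3 + (B - 30)*(r - 3) = -3 + (-30 + B)*(-3 + r))
1/(S(33, -69) + 634) = 1/((87 - 30*(-69) - 3*33 + 33*(-69)) + 634) = 1/((87 + 2070 - 99 - 2277) + 634) = 1/(-219 + 634) = 1/415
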